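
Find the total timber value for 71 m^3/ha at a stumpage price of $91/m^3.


Value = 71 * 91 = $6461/ha

$6461/ha


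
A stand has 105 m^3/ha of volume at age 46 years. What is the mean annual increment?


MAI = 105 / 46 = 2.2826 ≈ 2.28 m^3/ha/yr

2.28 m^3/ha/yr


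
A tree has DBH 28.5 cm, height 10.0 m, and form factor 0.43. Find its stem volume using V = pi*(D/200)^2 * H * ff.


(D/200)^2 = (28.5/200)^2 = 0.1425^2 = 0.02030625
BA = 3.141593 * 0.02030625 = 0.0637940 m^2
V = 0.0637940 * 10.0 * 0.43 = 0.274314 ≈ 0.274 m^3

0.274 m^3


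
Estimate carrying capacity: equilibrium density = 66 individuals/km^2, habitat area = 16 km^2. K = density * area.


K = 66 * 16 = 1056 individuals

1056 individuals


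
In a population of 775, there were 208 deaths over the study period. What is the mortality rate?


Mortality rate = 208 / 775 = 0.268387 ≈ 0.2684

0.2684


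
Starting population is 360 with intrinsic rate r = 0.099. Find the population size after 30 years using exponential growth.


r*t = 0.099 * 30 = 2.97
exp(2.97) = 19.4919
N = 360 * 19.4919 = 7017.08 ≈ 7017

7017


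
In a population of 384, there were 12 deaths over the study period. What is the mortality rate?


Mortality rate = 12 / 384 = 0.031250 ≈ 0.0313

0.0313


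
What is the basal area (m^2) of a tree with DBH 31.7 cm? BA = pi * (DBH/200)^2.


D/200 = 31.7/200 = 0.1585 m
(D/200)^2 = 0.1585^2 = 0.02512225
BA = 3.141593 * 0.02512225 = 0.0789239 ≈ 0.0789 m^2

0.0789 m^2


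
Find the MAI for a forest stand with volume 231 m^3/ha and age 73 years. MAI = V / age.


MAI = 231 / 73 = 3.1644 ≈ 3.16 m^3/ha/yr

3.16 m^3/ha/yr


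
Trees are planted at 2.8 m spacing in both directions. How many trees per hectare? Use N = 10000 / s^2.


N = 10000 / 2.8^2 = 10000 / 7.84 = 1275.51 ≈ 1276 trees/ha

1276 trees/ha


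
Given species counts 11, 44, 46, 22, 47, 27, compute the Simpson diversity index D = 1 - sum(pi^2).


Total N = 11 + 44 + 46 + 22 + 47 + 27 = 197
Per-species terms:
  p = 11/197 = 0.055838; p^2 = 0.055838^2 = 0.003118
  p = 44/197 = 0.223350; p^2 = 0.223350^2 = 0.049885
  p = 46/197 = 0.233503; p^2 = 0.233503^2 = 0.054524
  p = 22/197 = 0.111675; p^2 = 0.111675^2 = 0.012471
  p = 47/197 = 0.238579; p^2 = 0.238579^2 = 0.056920
  p = 27/197 = 0.137056; p^2 = 0.137056^2 = 0.018784
sum(p^2) = 0.003118 + 0.049885 + 0.054524 + 0.012471 + 0.056920 + 0.018784 = 0.195702
D = 1 - 0.195702 = 0.804298 ≈ 0.8043

0.8043


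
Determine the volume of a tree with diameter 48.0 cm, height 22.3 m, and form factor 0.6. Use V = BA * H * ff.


(D/200)^2 = (48.0/200)^2 = 0.24^2 = 0.0576
BA = 3.141593 * 0.0576 = 0.180956 m^2
V = 0.180956 * 22.3 * 0.6 = 2.42119 ≈ 2.421 m^3

2.421 m^3


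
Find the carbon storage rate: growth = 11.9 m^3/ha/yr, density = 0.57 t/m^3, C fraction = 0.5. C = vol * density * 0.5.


C = 11.9 * 0.57 * 0.5 = 3.3915 ≈ 3.39 t C/ha/yr

3.39 t C/ha/yr


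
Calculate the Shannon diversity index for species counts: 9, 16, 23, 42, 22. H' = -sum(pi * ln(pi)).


Total N = 9 + 16 + 23 + 42 + 22 = 112
Per-species terms:
  p = 9/112 = 0.080357; ln(p) = -2.521276; p*ln(p) = 0.080357 * (-2.521276) = -0.202602
  p = 16/112 = 0.142857; ln(p) = -1.945911; p*ln(p) = 0.142857 * (-1.945911) = -0.277987
  p = 23/112 = 0.205357; ln(p) = -1.583005; p*ln(p) = 0.205357 * (-1.583005) = -0.325081
  p = 42/112 = 0.375000; ln(p) = -0.980829; p*ln(p) = 0.375000 * (-0.980829) = -0.367811
  p = 22/112 = 0.196429; ln(p) = -1.627454; p*ln(p) = 0.196429 * (-1.627454) = -0.319679
sum(p*ln(p)) = (-0.202602) + (-0.277987) + (-0.325081) + (-0.367811) + (-0.319679) = -1.493160
H' = -(-1.493160) = 1.493160 ≈ 1.4932

1.4932


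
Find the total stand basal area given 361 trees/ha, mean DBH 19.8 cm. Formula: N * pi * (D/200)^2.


(D/200)^2 = (19.8/200)^2 = 0.099^2 = 0.009801
Individual BA = 3.141593 * 0.009801 = 0.0307908 m^2
Stand BA = 361 * 0.0307908 = 11.1155 ≈ 11.12 m^2/ha

11.12 m^2/ha


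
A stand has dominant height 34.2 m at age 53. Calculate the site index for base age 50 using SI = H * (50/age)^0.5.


50/53 = 0.943396
(0.943396)^0.5 = 0.971286
SI = 34.2 * 0.971286 = 33.2180 ≈ 33.2 m

33.2 m


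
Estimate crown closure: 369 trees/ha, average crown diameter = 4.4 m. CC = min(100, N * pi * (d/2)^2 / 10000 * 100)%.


(d/2)^2 = (4.4/2)^2 = 2.2^2 = 4.84
Crown area = 3.141593 * 4.84 = 15.2053 m^2
N * area / 10000 * 100 = 369 * 15.2053 / 10000 * 100 = 56.1076
CC = min(100, 56.1076) = 56.1076 ≈ 56.1%

56.1%


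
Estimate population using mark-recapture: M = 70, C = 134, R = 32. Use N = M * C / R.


N = M * C / R = 70 * 134 / 32 = 9380 / 32 = 293.13 ≈ 293

293 individuals


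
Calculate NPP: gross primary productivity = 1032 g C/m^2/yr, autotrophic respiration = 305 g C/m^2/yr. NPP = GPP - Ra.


NPP = GPP - Ra = 1032 - 305 = 727 g C/m^2/yr

727 g C/m^2/yr


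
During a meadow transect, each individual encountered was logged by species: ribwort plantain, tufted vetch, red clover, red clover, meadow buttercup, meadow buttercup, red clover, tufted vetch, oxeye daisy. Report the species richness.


Total individuals logged = 9
Distinct species (count of individuals): ribwort plantain (1), tufted vetch (2), red clover (3), meadow buttercup (2), oxeye daisy (1)
Species richness = number of distinct species = 5

5


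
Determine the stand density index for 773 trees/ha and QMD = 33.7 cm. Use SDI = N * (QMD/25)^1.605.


QMD/25 = 33.7/25 = 1.348
(1.348)^1.605 = exp(1.605 * ln(1.348)) = exp(1.605 * 0.298622) = exp(0.479288) = 1.61492
SDI = 773 * 1.61492 = 1248.33 ≈ 1248

1248


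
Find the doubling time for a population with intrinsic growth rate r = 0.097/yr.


td = ln(2) / 0.097 = 0.693147 / 0.097 = 7.14585 ≈ 7.1 years

7.1 years


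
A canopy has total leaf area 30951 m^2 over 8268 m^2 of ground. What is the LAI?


LAI = 30951 / 8268 = 3.7435 ≈ 3.74

3.74


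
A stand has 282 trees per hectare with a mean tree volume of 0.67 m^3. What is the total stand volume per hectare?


V_stand = 282 * 0.67 = 188.94 ≈ 188.9 m^3/ha

188.9 m^3/ha


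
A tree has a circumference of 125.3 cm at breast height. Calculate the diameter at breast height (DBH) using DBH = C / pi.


DBH = C / pi = 125.3 / 3.141593 = 39.8842 ≈ 39.88 cm

39.88 cm


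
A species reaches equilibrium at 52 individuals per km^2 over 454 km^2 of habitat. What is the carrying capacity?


K = 52 * 454 = 23608 individuals

23608 individuals


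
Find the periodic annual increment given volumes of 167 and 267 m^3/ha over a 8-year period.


PAI = (V2 - V1) / period = (267 - 167) / 8 = 100 / 8 = 12.50 m^3/ha/yr

12.50 m^3/ha/yr


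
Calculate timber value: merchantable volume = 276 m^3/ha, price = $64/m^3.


Value = 276 * 64 = $17664/ha

$17664/ha


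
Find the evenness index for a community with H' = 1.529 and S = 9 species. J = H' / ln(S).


ln(9) = 2.19722
J = H' / ln(S) = 1.529 / 2.19722 = 0.695879 ≈ 0.6959

0.6959


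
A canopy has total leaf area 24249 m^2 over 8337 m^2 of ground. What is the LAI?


LAI = 24249 / 8337 = 2.9086 ≈ 2.91

2.91


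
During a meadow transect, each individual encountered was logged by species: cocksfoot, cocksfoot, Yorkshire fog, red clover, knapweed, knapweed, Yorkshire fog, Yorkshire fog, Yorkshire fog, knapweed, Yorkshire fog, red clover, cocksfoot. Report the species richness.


Total individuals logged = 13
Distinct species (count of individuals): cocksfoot (3), Yorkshire fog (5), red clover (2), knapweed (3)
Species richness = number of distinct species = 4

4


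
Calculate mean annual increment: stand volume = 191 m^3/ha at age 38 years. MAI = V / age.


MAI = 191 / 38 = 5.0263 ≈ 5.03 m^3/ha/yr

5.03 m^3/ha/yr


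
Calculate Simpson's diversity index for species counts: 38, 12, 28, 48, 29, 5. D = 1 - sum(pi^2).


Total N = 38 + 12 + 28 + 48 + 29 + 5 = 160
Per-species terms:
  p = 38/160 = 0.237500; p^2 = 0.237500^2 = 0.056406
  p = 12/160 = 0.075000; p^2 = 0.075000^2 = 0.005625
  p = 28/160 = 0.175000; p^2 = 0.175000^2 = 0.030625
  p = 48/160 = 0.300000; p^2 = 0.300000^2 = 0.090000
  p = 29/160 = 0.181250; p^2 = 0.181250^2 = 0.032852
  p = 5/160 = 0.031250; p^2 = 0.031250^2 = 0.000977
sum(p^2) = 0.056406 + 0.005625 + 0.030625 + 0.090000 + 0.032852 + 0.000977 = 0.216485
D = 1 - 0.216485 = 0.783515 ≈ 0.7835

0.7835


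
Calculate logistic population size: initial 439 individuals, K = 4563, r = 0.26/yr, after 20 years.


(K - N0)/N0 = (4563 - 439)/439 = 4124/439 = 9.39408
r*t = 0.26 * 20 = 5.2; exp(-5.2) = 0.00551656
9.39408 * 0.00551656 = 0.0518230
1 + 0.0518230 = 1.05182
N = 4563 / 1.05182 = 4338.19 ≈ 4338

4338


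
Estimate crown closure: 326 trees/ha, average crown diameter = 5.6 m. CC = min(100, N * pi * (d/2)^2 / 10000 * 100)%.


(d/2)^2 = (5.6/2)^2 = 2.8^2 = 7.84
Crown area = 3.141593 * 7.84 = 24.6301 m^2
N * area / 10000 * 100 = 326 * 24.6301 / 10000 * 100 = 80.2941
CC = min(100, 80.2941) = 80.2941 ≈ 80.3%

80.3%


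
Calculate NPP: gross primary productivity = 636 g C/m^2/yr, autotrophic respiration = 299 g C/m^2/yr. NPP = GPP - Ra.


NPP = GPP - Ra = 636 - 299 = 337 g C/m^2/yr

337 g C/m^2/yr


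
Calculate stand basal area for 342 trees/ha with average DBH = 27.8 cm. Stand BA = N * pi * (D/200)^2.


(D/200)^2 = (27.8/200)^2 = 0.139^2 = 0.019321
Individual BA = 3.141593 * 0.019321 = 0.0606987 m^2
Stand BA = 342 * 0.0606987 = 20.7590 ≈ 20.76 m^2/ha

20.76 m^2/ha


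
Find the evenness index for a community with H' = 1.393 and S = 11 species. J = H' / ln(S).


ln(11) = 2.39790
J = H' / ln(S) = 1.393 / 2.39790 = 0.580925 ≈ 0.5809

0.5809


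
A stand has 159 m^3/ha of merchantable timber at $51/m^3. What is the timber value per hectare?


Value = 159 * 51 = $8109/ha

$8109/ha


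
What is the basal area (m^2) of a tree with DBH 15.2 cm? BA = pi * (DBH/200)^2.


D/200 = 15.2/200 = 0.076 m
(D/200)^2 = 0.076^2 = 0.005776
BA = 3.141593 * 0.005776 = 0.0181458 ≈ 0.0181 m^2

0.0181 m^2


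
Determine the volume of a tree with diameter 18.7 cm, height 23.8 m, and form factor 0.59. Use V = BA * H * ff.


(D/200)^2 = (18.7/200)^2 = 0.0935^2 = 0.00874225
BA = 3.141593 * 0.00874225 = 0.0274646 m^2
V = 0.0274646 * 23.8 * 0.59 = 0.385658 ≈ 0.386 m^3

0.386 m^3


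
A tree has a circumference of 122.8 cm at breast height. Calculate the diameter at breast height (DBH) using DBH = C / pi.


DBH = C / pi = 122.8 / 3.141593 = 39.0884 ≈ 39.09 cm

39.09 cm


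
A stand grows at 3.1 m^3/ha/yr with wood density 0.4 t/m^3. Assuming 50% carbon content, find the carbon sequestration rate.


C = 3.1 * 0.4 * 0.5 = 0.62 t C/ha/yr

0.62 t C/ha/yr


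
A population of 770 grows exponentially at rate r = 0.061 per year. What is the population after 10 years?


r*t = 0.061 * 10 = 0.61
exp(0.61) = 1.84043
N = 770 * 1.84043 = 1417.13 ≈ 1417

1417


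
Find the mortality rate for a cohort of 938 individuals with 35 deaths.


Mortality rate = 35 / 938 = 0.037313 ≈ 0.0373

0.0373


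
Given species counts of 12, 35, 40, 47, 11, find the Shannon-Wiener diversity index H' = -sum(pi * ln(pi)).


Total N = 12 + 35 + 40 + 47 + 11 = 145
Per-species terms:
  p = 12/145 = 0.082759; ln(p) = -2.491823; p*ln(p) = 0.082759 * (-2.491823) = -0.206221
  p = 35/145 = 0.241379; ln(p) = -1.421387; p*ln(p) = 0.241379 * (-1.421387) = -0.343093
  p = 40/145 = 0.275862; ln(p) = -1.287855; p*ln(p) = 0.275862 * (-1.287855) = -0.355270
  p = 47/145 = 0.324138; ln(p) = -1.126586; p*ln(p) = 0.324138 * (-1.126586) = -0.365169
  p = 11/145 = 0.075862; ln(p) = -2.578839; p*ln(p) = 0.075862 * (-2.578839) = -0.195636
sum(p*ln(p)) = (-0.206221) + (-0.343093) + (-0.355270) + (-0.365169) + (-0.195636) = -1.465389
H' = -(-1.465389) = 1.465389 ≈ 1.4654

1.4654


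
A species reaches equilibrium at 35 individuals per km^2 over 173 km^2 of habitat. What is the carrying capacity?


K = 35 * 173 = 6055 individuals

6055 individuals


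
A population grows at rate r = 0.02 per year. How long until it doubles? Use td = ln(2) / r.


td = ln(2) / 0.02 = 0.693147 / 0.02 = 34.6574 ≈ 34.7 years

34.7 years


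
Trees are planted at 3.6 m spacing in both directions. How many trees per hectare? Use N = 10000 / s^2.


N = 10000 / 3.6^2 = 10000 / 12.96 = 771.605 ≈ 772 trees/ha

772 trees/ha


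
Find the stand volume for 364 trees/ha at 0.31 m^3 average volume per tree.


V_stand = 364 * 0.31 = 112.84 ≈ 112.8 m^3/ha

112.8 m^3/ha


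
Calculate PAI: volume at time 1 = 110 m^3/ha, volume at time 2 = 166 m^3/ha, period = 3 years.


PAI = (V2 - V1) / period = (166 - 110) / 3 = 56 / 3 = 18.6667 ≈ 18.67 m^3/ha/yr

18.67 m^3/ha/yr


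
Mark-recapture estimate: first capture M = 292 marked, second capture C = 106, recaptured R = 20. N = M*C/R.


N = M * C / R = 292 * 106 / 20 = 30952 / 20 = 1547.60 ≈ 1548

1548 individuals


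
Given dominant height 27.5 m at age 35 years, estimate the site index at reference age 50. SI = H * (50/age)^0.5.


50/35 = 1.42857
(1.42857)^0.5 = 1.19523
SI = 27.5 * 1.19523 = 32.8688 ≈ 32.9 m

32.9 m


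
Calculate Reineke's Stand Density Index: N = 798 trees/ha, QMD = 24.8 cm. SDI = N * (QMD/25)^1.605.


QMD/25 = 24.8/25 = 0.992
(0.992)^1.605 = exp(1.605 * ln(0.992)) = exp(1.605 * (-0.00803217)) = exp(-0.0128916) = 0.987191
SDI = 798 * 0.987191 = 787.778 ≈ 788

788


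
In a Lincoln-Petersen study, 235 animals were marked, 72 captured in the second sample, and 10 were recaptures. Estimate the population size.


N = M * C / R = 235 * 72 / 10 = 16920 / 10 = 1692

1692 individuals


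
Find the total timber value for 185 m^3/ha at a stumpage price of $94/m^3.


Value = 185 * 94 = $17390/ha

$17390/ha


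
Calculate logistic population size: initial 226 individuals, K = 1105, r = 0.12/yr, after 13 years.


(K - N0)/N0 = (1105 - 226)/226 = 879/226 = 3.88938
r*t = 0.12 * 13 = 1.56; exp(-1.56) = 0.210136
3.88938 * 0.210136 = 0.817299
1 + 0.817299 = 1.81730
N = 1105 / 1.81730 = 608.045 ≈ 608

608


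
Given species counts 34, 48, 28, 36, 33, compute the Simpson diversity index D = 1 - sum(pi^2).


Total N = 34 + 48 + 28 + 36 + 33 = 179
Per-species terms:
  p = 34/179 = 0.189944; p^2 = 0.189944^2 = 0.036079
  p = 48/179 = 0.268156; p^2 = 0.268156^2 = 0.071908
  p = 28/179 = 0.156425; p^2 = 0.156425^2 = 0.024469
  p = 36/179 = 0.201117; p^2 = 0.201117^2 = 0.040448
  p = 33/179 = 0.184358; p^2 = 0.184358^2 = 0.033988
sum(p^2) = 0.036079 + 0.071908 + 0.024469 + 0.040448 + 0.033988 = 0.206892
D = 1 - 0.206892 = 0.793108 ≈ 0.7931

0.7931


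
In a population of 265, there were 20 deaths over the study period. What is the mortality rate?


Mortality rate = 20 / 265 = 0.075472 ≈ 0.0755

0.0755


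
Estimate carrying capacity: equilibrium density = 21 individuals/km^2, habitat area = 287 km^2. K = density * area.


K = 21 * 287 = 6027 individuals

6027 individuals


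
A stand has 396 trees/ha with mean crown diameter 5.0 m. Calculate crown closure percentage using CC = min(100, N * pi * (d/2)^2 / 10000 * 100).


(d/2)^2 = (5.0/2)^2 = 2.5^2 = 6.25
Crown area = 3.141593 * 6.25 = 19.6350 m^2
N * area / 10000 * 100 = 396 * 19.6350 / 10000 * 100 = 77.7546
CC = min(100, 77.7546) = 77.7546 ≈ 77.8%

77.8%


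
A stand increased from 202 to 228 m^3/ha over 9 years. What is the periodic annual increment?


PAI = (V2 - V1) / period = (228 - 202) / 9 = 26 / 9 = 2.8889 ≈ 2.89 m^3/ha/yr

2.89 m^3/ha/yr


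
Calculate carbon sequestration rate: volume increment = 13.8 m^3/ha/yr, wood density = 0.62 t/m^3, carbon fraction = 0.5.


C = 13.8 * 0.62 * 0.5 = 4.278 ≈ 4.28 t C/ha/yr

4.28 t C/ha/yr


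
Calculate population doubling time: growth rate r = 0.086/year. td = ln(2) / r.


td = ln(2) / 0.086 = 0.693147 / 0.086 = 8.05985 ≈ 8.1 years

8.1 years


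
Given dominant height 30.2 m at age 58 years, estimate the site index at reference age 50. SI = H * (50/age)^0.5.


50/58 = 0.862069
(0.862069)^0.5 = 0.928477
SI = 30.2 * 0.928477 = 28.0400 ≈ 28.0 m

28.0 m


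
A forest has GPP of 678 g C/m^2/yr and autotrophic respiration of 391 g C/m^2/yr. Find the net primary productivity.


NPP = GPP - Ra = 678 - 391 = 287 g C/m^2/yr

287 g C/m^2/yr


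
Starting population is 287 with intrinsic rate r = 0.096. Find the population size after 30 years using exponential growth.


r*t = 0.096 * 30 = 2.88
exp(2.88) = 17.8143
N = 287 * 17.8143 = 5112.70 ≈ 5113

5113


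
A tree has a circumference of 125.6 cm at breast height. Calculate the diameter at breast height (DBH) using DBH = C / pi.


DBH = C / pi = 125.6 / 3.141593 = 39.9797 ≈ 39.98 cm

39.98 cm


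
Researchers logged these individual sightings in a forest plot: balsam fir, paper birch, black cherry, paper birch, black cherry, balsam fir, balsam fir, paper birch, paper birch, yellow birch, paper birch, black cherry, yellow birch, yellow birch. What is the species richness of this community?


Total individuals logged = 14
Distinct species (count of individuals): balsam fir (3), paper birch (5), black cherry (3), yellow birch (3)
Species richness = number of distinct species = 4

4


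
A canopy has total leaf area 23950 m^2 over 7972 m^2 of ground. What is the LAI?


LAI = 23950 / 7972 = 3.0043 ≈ 3.00

3.00


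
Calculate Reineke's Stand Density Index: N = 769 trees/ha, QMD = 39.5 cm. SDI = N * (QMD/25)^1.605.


QMD/25 = 39.5/25 = 1.58
(1.58)^1.605 = exp(1.605 * ln(1.58)) = exp(1.605 * 0.457425) = exp(0.734167) = 2.08375
SDI = 769 * 2.08375 = 1602.40 ≈ 1602

1602


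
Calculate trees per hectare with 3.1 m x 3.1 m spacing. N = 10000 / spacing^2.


N = 10000 / 3.1^2 = 10000 / 9.61 = 1040.58 ≈ 1041 trees/ha

1041 trees/ha


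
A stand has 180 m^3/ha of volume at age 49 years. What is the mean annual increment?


MAI = 180 / 49 = 3.6735 ≈ 3.67 m^3/ha/yr

3.67 m^3/ha/yr


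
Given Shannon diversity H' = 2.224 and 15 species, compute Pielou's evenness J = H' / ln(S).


ln(15) = 2.70805
J = H' / ln(S) = 2.224 / 2.70805 = 0.821255 ≈ 0.8213

0.8213


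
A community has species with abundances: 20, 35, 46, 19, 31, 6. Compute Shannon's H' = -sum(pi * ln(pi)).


Total N = 20 + 35 + 46 + 19 + 31 + 6 = 157
Per-species terms:
  p = 20/157 = 0.127389; ln(p) = -2.060510; p*ln(p) = 0.127389 * (-2.060510) = -0.262486
  p = 35/157 = 0.222930; ln(p) = -1.500897; p*ln(p) = 0.222930 * (-1.500897) = -0.334595
  p = 46/157 = 0.292994; ln(p) = -1.227603; p*ln(p) = 0.292994 * (-1.227603) = -0.359680
  p = 19/157 = 0.121019; ln(p) = -2.111808; p*ln(p) = 0.121019 * (-2.111808) = -0.255569
  p = 31/157 = 0.197452; ln(p) = -1.622260; p*ln(p) = 0.197452 * (-1.622260) = -0.320318
  p = 6/157 = 0.038217; ln(p) = -3.264475; p*ln(p) = 0.038217 * (-3.264475) = -0.124758
sum(p*ln(p)) = (-0.262486) + (-0.334595) + (-0.359680) + (-0.255569) + (-0.320318) + (-0.124758) = -1.657406
H' = -(-1.657406) = 1.657406 ≈ 1.6574

1.6574


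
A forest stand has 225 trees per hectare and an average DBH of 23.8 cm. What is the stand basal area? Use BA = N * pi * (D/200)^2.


(D/200)^2 = (23.8/200)^2 = 0.119^2 = 0.014161
Individual BA = 3.141593 * 0.014161 = 0.0444881 m^2
Stand BA = 225 * 0.0444881 = 10.0098 ≈ 10.01 m^2/ha

10.01 m^2/ha


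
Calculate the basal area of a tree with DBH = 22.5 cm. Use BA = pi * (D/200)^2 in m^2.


D/200 = 22.5/200 = 0.1125 m
(D/200)^2 = 0.1125^2 = 0.01265625
BA = 3.141593 * 0.01265625 = 0.0397608 ≈ 0.0398 m^2

0.0398 m^2


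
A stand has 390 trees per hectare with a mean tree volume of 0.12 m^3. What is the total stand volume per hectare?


V_stand = 390 * 0.12 = 46.8 m^3/ha

46.8 m^3/ha


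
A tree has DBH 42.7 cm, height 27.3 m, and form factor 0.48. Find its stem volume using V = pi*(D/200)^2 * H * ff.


(D/200)^2 = (42.7/200)^2 = 0.2135^2 = 0.04558225
BA = 3.141593 * 0.04558225 = 0.143201 m^2
V = 0.143201 * 27.3 * 0.48 = 1.87651 ≈ 1.877 m^3

1.877 m^3


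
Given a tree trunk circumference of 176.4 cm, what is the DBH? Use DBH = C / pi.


DBH = C / pi = 176.4 / 3.141593 = 56.1499 ≈ 56.15 cm

56.15 cm


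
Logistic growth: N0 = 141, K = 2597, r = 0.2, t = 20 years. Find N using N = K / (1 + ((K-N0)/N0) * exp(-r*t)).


(K - N0)/N0 = (2597 - 141)/141 = 2456/141 = 17.4184
r*t = 0.2 * 20 = 4; exp(-4) = 0.0183156
17.4184 * 0.0183156 = 0.319028
1 + 0.319028 = 1.31903
N = 2597 / 1.31903 = 1968.87 ≈ 1969

1969


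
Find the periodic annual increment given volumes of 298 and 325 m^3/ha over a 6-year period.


PAI = (V2 - V1) / period = (325 - 298) / 6 = 27 / 6 = 4.50 m^3/ha/yr

4.50 m^3/ha/yr


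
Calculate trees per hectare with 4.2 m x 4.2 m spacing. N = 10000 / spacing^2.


N = 10000 / 4.2^2 = 10000 / 17.64 = 566.893 ≈ 567 trees/ha

567 trees/ha


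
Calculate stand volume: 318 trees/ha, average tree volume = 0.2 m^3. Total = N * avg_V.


V_stand = 318 * 0.2 = 63.6 m^3/ha

63.6 m^3/ha


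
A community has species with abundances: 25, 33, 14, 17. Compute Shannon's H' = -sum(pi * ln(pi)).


Total N = 25 + 33 + 14 + 17 = 89
Per-species terms:
  p = 25/89 = 0.280899; ln(p) = -1.269760; p*ln(p) = 0.280899 * (-1.269760) = -0.356674
  p = 33/89 = 0.370787; ln(p) = -0.992128; p*ln(p) = 0.370787 * (-0.992128) = -0.367868
  p = 14/89 = 0.157303; ln(p) = -1.849581; p*ln(p) = 0.157303 * (-1.849581) = -0.290945
  p = 17/89 = 0.191011; ln(p) = -1.655424; p*ln(p) = 0.191011 * (-1.655424) = -0.316204
sum(p*ln(p)) = (-0.356674) + (-0.367868) + (-0.290945) + (-0.316204) = -1.331691
H' = -(-1.331691) = 1.331691 ≈ 1.3317

1.3317


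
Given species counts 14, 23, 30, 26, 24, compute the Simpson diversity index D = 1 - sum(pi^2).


Total N = 14 + 23 + 30 + 26 + 24 = 117
Per-species terms:
  p = 14/117 = 0.119658; p^2 = 0.119658^2 = 0.014318
  p = 23/117 = 0.196581; p^2 = 0.196581^2 = 0.038644
  p = 30/117 = 0.256410; p^2 = 0.256410^2 = 0.065746
  p = 26/117 = 0.222222; p^2 = 0.222222^2 = 0.049383
  p = 24/117 = 0.205128; p^2 = 0.205128^2 = 0.042077
sum(p^2) = 0.014318 + 0.038644 + 0.065746 + 0.049383 + 0.042077 = 0.210168
D = 1 - 0.210168 = 0.789832 ≈ 0.7898

0.7898


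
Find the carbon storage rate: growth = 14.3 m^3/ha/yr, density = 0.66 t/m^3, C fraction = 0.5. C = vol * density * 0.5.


C = 14.3 * 0.66 * 0.5 = 4.719 ≈ 4.72 t C/ha/yr

4.72 t C/ha/yr


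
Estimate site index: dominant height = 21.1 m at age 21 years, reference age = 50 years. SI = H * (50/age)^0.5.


50/21 = 2.38095
(2.38095)^0.5 = 1.54303
SI = 21.1 * 1.54303 = 32.5579 ≈ 32.6 m

32.6 m


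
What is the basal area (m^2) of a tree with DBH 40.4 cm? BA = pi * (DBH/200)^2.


D/200 = 40.4/200 = 0.202 m
(D/200)^2 = 0.202^2 = 0.040804
BA = 3.141593 * 0.040804 = 0.128190 ≈ 0.1282 m^2

0.1282 m^2


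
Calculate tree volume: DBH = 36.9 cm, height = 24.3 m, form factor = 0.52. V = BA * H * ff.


(D/200)^2 = (36.9/200)^2 = 0.1845^2 = 0.03404025
BA = 3.141593 * 0.03404025 = 0.106941 m^2
V = 0.106941 * 24.3 * 0.52 = 1.35131 ≈ 1.351 m^3

1.351 m^3


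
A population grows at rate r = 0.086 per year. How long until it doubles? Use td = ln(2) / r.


td = ln(2) / 0.086 = 0.693147 / 0.086 = 8.05985 ≈ 8.1 years

8.1 years


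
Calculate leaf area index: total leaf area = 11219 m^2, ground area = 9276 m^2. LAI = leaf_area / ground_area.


LAI = 11219 / 9276 = 1.2095 ≈ 1.21

1.21


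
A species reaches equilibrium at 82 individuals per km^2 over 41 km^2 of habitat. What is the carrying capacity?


K = 82 * 41 = 3362 individuals

3362 individuals


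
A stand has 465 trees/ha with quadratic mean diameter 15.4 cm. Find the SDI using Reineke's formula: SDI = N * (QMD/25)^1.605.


QMD/25 = 15.4/25 = 0.616
(0.616)^1.605 = exp(1.605 * ln(0.616)) = exp(1.605 * (-0.484508)) = exp(-0.777635) = 0.459491
SDI = 465 * 0.459491 = 213.663 ≈ 214

214


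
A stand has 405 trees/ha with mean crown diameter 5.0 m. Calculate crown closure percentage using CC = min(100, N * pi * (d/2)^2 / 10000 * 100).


(d/2)^2 = (5.0/2)^2 = 2.5^2 = 6.25
Crown area = 3.141593 * 6.25 = 19.6350 m^2
N * area / 10000 * 100 = 405 * 19.6350 / 10000 * 100 = 79.5218
CC = min(100, 79.5218) = 79.5218 ≈ 79.5%

79.5%


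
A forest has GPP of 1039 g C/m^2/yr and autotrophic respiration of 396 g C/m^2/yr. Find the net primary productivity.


NPP = GPP - Ra = 1039 - 396 = 643 g C/m^2/yr

643 g C/m^2/yr


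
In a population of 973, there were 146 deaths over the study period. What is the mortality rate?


Mortality rate = 146 / 973 = 0.150051 ≈ 0.1501

0.1501


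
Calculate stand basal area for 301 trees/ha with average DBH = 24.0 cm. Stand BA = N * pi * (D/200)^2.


(D/200)^2 = (24.0/200)^2 = 0.12^2 = 0.0144
Individual BA = 3.141593 * 0.0144 = 0.0452389 m^2
Stand BA = 301 * 0.0452389 = 13.6169 ≈ 13.62 m^2/ha

13.62 m^2/ha


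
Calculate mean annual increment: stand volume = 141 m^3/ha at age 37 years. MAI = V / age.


MAI = 141 / 37 = 3.8108 ≈ 3.81 m^3/ha/yr

3.81 m^3/ha/yr


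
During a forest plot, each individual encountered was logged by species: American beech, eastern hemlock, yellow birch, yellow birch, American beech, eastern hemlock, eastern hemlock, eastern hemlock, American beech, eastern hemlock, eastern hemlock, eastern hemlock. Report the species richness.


Total individuals logged = 12
Distinct species (count of individuals): American beech (3), eastern hemlock (7), yellow birch (2)
Species richness = number of distinct species = 3

3


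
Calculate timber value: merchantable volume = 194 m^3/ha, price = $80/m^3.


Value = 194 * 80 = $15520/ha

$15520/ha


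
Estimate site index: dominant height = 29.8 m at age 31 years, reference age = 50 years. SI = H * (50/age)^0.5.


50/31 = 1.61290
(1.61290)^0.5 = 1.27000
SI = 29.8 * 1.27000 = 37.8460 ≈ 37.8 m

37.8 m


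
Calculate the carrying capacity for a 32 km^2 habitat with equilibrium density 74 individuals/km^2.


K = 74 * 32 = 2368 individuals

2368 individuals


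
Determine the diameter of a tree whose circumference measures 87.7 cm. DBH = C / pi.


DBH = C / pi = 87.7 / 3.141593 = 27.9158 ≈ 27.92 cm

27.92 cm


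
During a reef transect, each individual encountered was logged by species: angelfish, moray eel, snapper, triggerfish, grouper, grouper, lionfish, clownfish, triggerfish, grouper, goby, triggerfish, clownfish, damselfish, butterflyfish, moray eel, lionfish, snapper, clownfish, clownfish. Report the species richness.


Total individuals logged = 20
Distinct species (count of individuals): angelfish (1), moray eel (2), snapper (2), triggerfish (3), grouper (3), lionfish (2), clownfish (4), goby (1), damselfish (1), butterflyfish (1)
Species richness = number of distinct species = 10

10


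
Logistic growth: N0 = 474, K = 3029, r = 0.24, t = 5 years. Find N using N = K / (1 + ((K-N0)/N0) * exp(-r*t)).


(K - N0)/N0 = (3029 - 474)/474 = 2555/474 = 5.39030
r*t = 0.24 * 5 = 1.2; exp(-1.2) = 0.301194
5.39030 * 0.301194 = 1.62353
1 + 1.62353 = 2.62353
N = 3029 / 2.62353 = 1154.55 ≈ 1155

1155


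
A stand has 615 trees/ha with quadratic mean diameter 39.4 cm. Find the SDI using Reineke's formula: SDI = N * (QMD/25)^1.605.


QMD/25 = 39.4/25 = 1.576
(1.576)^1.605 = exp(1.605 * ln(1.576)) = exp(1.605 * 0.454890) = exp(0.730098) = 2.07528
SDI = 615 * 2.07528 = 1276.30 ≈ 1276

1276


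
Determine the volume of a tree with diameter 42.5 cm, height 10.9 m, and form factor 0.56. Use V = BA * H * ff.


(D/200)^2 = (42.5/200)^2 = 0.2125^2 = 0.04515625
BA = 3.141593 * 0.04515625 = 0.141863 m^2
V = 0.141863 * 10.9 * 0.56 = 0.865932 ≈ 0.866 m^3

0.866 m^3


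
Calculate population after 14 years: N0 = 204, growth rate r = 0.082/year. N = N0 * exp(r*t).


r*t = 0.082 * 14 = 1.148
exp(1.148) = 3.15188
N = 204 * 3.15188 = 642.984 ≈ 643

643


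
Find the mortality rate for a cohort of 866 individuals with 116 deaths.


Mortality rate = 116 / 866 = 0.133949 ≈ 0.1339

0.1339


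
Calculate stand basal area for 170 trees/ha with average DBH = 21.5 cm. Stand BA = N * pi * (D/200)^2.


(D/200)^2 = (21.5/200)^2 = 0.1075^2 = 0.01155625
Individual BA = 3.141593 * 0.01155625 = 0.0363050 m^2
Stand BA = 170 * 0.0363050 = 6.17185 ≈ 6.17 m^2/ha

6.17 m^2/ha


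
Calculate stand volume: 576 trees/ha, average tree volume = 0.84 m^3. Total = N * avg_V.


V_stand = 576 * 0.84 = 483.84 ≈ 483.8 m^3/ha

483.8 m^3/ha


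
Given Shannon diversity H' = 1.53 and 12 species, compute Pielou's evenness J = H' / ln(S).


ln(12) = 2.48491
J = H' / ln(S) = 1.53 / 2.48491 = 0.615716 ≈ 0.6157

0.6157


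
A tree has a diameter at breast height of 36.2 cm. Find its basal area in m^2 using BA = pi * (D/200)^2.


D/200 = 36.2/200 = 0.181 m
(D/200)^2 = 0.181^2 = 0.032761
BA = 3.141593 * 0.032761 = 0.102922 ≈ 0.1029 m^2

0.1029 m^2


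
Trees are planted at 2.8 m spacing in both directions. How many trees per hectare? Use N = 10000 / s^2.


N = 10000 / 2.8^2 = 10000 / 7.84 = 1275.51 ≈ 1276 trees/ha

1276 trees/ha


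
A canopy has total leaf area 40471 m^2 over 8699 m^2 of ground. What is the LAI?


LAI = 40471 / 8699 = 4.6524 ≈ 4.65

4.65


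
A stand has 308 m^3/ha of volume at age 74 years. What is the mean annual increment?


MAI = 308 / 74 = 4.1622 ≈ 4.16 m^3/ha/yr

4.16 m^3/ha/yr


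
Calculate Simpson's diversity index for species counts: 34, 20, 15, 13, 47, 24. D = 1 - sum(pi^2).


Total N = 34 + 20 + 15 + 13 + 47 + 24 = 153
Per-species terms:
  p = 34/153 = 0.222222; p^2 = 0.222222^2 = 0.049383
  p = 20/153 = 0.130719; p^2 = 0.130719^2 = 0.017087
  p = 15/153 = 0.098039; p^2 = 0.098039^2 = 0.009612
  p = 13/153 = 0.084967; p^2 = 0.084967^2 = 0.007219
  p = 47/153 = 0.307190; p^2 = 0.307190^2 = 0.094366
  p = 24/153 = 0.156863; p^2 = 0.156863^2 = 0.024606
sum(p^2) = 0.049383 + 0.017087 + 0.009612 + 0.007219 + 0.094366 + 0.024606 = 0.202273
D = 1 - 0.202273 = 0.797727 ≈ 0.7977

0.7977


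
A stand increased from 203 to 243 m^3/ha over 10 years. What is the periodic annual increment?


PAI = (V2 - V1) / period = (243 - 203) / 10 = 40 / 10 = 4.00 m^3/ha/yr

4.00 m^3/ha/yr


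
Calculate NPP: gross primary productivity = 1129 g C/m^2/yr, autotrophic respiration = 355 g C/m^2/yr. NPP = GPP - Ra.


NPP = GPP - Ra = 1129 - 355 = 774 g C/m^2/yr

774 g C/m^2/yr


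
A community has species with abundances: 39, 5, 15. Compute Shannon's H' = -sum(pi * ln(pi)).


Total N = 39 + 5 + 15 = 59
Per-species terms:
  p = 39/59 = 0.661017; ln(p) = -0.413976; p*ln(p) = 0.661017 * (-0.413976) = -0.273645
  p = 5/59 = 0.084746; ln(p) = -2.468097; p*ln(p) = 0.084746 * (-2.468097) = -0.209161
  p = 15/59 = 0.254237; ln(p) = -1.369488; p*ln(p) = 0.254237 * (-1.369488) = -0.348175
sum(p*ln(p)) = (-0.273645) + (-0.209161) + (-0.348175) = -0.830981
H' = -(-0.830981) = 0.830981 ≈ 0.8310

0.8310


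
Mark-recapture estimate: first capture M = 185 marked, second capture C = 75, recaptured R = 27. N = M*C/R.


N = M * C / R = 185 * 75 / 27 = 13875 / 27 = 513.89 ≈ 514

514 individuals


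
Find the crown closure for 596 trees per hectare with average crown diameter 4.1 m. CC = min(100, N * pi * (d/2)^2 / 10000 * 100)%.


(d/2)^2 = (4.1/2)^2 = 2.05^2 = 4.2025
Crown area = 3.141593 * 4.2025 = 13.2025 m^2
N * area / 10000 * 100 = 596 * 13.2025 / 10000 * 100 = 78.6869
CC = min(100, 78.6869) = 78.6869 ≈ 78.7%

78.7%


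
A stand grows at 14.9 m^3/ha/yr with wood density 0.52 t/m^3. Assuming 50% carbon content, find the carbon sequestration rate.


C = 14.9 * 0.52 * 0.5 = 3.874 ≈ 3.87 t C/ha/yr

3.87 t C/ha/yr


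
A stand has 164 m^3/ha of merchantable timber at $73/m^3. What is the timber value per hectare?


Value = 164 * 73 = $11972/ha

$11972/ha


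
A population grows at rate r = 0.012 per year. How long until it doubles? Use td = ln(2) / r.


td = ln(2) / 0.012 = 0.693147 / 0.012 = 57.7623 ≈ 57.8 years

57.8 years


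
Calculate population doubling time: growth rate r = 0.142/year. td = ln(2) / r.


td = ln(2) / 0.142 = 0.693147 / 0.142 = 4.88132 ≈ 4.9 years

4.9 years


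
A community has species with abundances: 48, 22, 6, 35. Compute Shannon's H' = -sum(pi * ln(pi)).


Total N = 48 + 22 + 6 + 35 = 111
Per-species terms:
  p = 48/111 = 0.432432; ln(p) = -0.838330; p*ln(p) = 0.432432 * (-0.838330) = -0.362521
  p = 22/111 = 0.198198; ln(p) = -1.618489; p*ln(p) = 0.198198 * (-1.618489) = -0.320781
  p = 6/111 = 0.054054; ln(p) = -2.917772; p*ln(p) = 0.054054 * (-2.917772) = -0.157717
  p = 35/111 = 0.315315; ln(p) = -1.154183; p*ln(p) = 0.315315 * (-1.154183) = -0.363931
sum(p*ln(p)) = (-0.362521) + (-0.320781) + (-0.157717) + (-0.363931) = -1.204950
H' = -(-1.204950) = 1.204950 ≈ 1.2050

1.2050


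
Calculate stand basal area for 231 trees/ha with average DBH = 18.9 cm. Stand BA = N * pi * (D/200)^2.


(D/200)^2 = (18.9/200)^2 = 0.0945^2 = 0.00893025
Individual BA = 3.141593 * 0.00893025 = 0.0280552 m^2
Stand BA = 231 * 0.0280552 = 6.48075 ≈ 6.48 m^2/ha

6.48 m^2/ha


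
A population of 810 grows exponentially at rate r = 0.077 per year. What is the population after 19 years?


r*t = 0.077 * 19 = 1.463
exp(1.463) = 4.31890
N = 810 * 4.31890 = 3498.31 ≈ 3498

3498


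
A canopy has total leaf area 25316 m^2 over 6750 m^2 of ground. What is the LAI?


LAI = 25316 / 6750 = 3.7505 ≈ 3.75

3.75


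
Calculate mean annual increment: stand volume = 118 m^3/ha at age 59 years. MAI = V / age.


MAI = 118 / 59 = 2.00 m^3/ha/yr

2.00 m^3/ha/yr


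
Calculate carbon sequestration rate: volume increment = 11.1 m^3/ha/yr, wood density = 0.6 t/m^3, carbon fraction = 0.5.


C = 11.1 * 0.6 * 0.5 = 3.33 t C/ha/yr

3.33 t C/ha/yr


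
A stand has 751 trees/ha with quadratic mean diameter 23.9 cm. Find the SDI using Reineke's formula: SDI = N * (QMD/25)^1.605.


QMD/25 = 23.9/25 = 0.956
(0.956)^1.605 = exp(1.605 * ln(0.956)) = exp(1.605 * (-0.0449974)) = exp(-0.0722208) = 0.930325
SDI = 751 * 0.930325 = 698.674 ≈ 699

699


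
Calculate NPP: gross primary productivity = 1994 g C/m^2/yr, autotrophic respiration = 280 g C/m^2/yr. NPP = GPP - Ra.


NPP = GPP - Ra = 1994 - 280 = 1714 g C/m^2/yr

1714 g C/m^2/yr


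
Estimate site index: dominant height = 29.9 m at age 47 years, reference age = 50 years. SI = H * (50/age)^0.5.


50/47 = 1.06383
(1.06383)^0.5 = 1.03142
SI = 29.9 * 1.03142 = 30.8395 ≈ 30.8 m

30.8 m


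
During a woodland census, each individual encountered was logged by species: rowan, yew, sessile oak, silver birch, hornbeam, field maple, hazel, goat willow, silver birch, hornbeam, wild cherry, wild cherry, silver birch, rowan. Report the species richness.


Total individuals logged = 14
Distinct species (count of individuals): rowan (2), yew (1), sessile oak (1), silver birch (3), hornbeam (2), field maple (1), hazel (1), goat willow (1), wild cherry (2)
Species richness = number of distinct species = 9

9


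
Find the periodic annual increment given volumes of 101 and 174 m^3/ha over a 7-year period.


PAI = (V2 - V1) / period = (174 - 101) / 7 = 73 / 7 = 10.4286 ≈ 10.43 m^3/ha/yr

10.43 m^3/ha/yr


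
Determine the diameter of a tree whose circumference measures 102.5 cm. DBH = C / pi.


DBH = C / pi = 102.5 / 3.141593 = 32.6268 ≈ 32.63 cm

32.63 cm


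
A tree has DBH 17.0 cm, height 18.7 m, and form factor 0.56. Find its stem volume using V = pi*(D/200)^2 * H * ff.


(D/200)^2 = (17.0/200)^2 = 0.085^2 = 0.007225
BA = 3.141593 * 0.007225 = 0.0226980 m^2
V = 0.0226980 * 18.7 * 0.56 = 0.237693 ≈ 0.238 m^3

0.238 m^3


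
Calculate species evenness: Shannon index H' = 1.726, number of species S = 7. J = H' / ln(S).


ln(7) = 1.94591
J = H' / ln(S) = 1.726 / 1.94591 = 0.886989 ≈ 0.8870

0.8870


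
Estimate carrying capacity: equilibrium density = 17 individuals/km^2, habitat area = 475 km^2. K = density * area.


K = 17 * 475 = 8075 individuals

8075 individuals


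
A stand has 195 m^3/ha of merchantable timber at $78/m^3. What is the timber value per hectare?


Value = 195 * 78 = $15210/ha

$15210/ha


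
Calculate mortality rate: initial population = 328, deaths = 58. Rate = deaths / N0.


Mortality rate = 58 / 328 = 0.176829 ≈ 0.1768

0.1768


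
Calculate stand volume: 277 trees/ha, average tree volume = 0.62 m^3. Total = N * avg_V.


V_stand = 277 * 0.62 = 171.74 ≈ 171.7 m^3/ha

171.7 m^3/ha


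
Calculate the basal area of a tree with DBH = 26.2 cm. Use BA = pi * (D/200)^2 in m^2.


D/200 = 26.2/200 = 0.131 m
(D/200)^2 = 0.131^2 = 0.017161
BA = 3.141593 * 0.017161 = 0.0539129 ≈ 0.0539 m^2

0.0539 m^2


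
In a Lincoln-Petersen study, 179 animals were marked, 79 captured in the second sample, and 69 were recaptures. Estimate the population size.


N = M * C / R = 179 * 79 / 69 = 14141 / 69 = 204.94 ≈ 205

205 individuals


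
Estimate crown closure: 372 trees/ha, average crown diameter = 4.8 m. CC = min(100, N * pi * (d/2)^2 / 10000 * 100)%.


(d/2)^2 = (4.8/2)^2 = 2.4^2 = 5.76
Crown area = 3.141593 * 5.76 = 18.0956 m^2
N * area / 10000 * 100 = 372 * 18.0956 / 10000 * 100 = 67.3156
CC = min(100, 67.3156) = 67.3156 ≈ 67.3%

67.3%


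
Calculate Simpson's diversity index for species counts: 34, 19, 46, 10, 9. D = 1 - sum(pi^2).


Total N = 34 + 19 + 46 + 10 + 9 = 118
Per-species terms:
  p = 34/118 = 0.288136; p^2 = 0.288136^2 = 0.083022
  p = 19/118 = 0.161017; p^2 = 0.161017^2 = 0.025926
  p = 46/118 = 0.389831; p^2 = 0.389831^2 = 0.151968
  p = 10/118 = 0.084746; p^2 = 0.084746^2 = 0.007182
  p = 9/118 = 0.076271; p^2 = 0.076271^2 = 0.005817
sum(p^2) = 0.083022 + 0.025926 + 0.151968 + 0.007182 + 0.005817 = 0.273915
D = 1 - 0.273915 = 0.726085 ≈ 0.7261

0.7261


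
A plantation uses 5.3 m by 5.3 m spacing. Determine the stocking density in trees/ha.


N = 10000 / 5.3^2 = 10000 / 28.09 = 355.999 ≈ 356 trees/ha

356 trees/ha


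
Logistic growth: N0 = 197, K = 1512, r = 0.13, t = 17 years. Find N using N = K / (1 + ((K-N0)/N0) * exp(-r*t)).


(K - N0)/N0 = (1512 - 197)/197 = 1315/197 = 6.67513
r*t = 0.13 * 17 = 2.21; exp(-2.21) = 0.109701
6.67513 * 0.109701 = 0.732268
1 + 0.732268 = 1.73227
N = 1512 / 1.73227 = 872.843 ≈ 873

873


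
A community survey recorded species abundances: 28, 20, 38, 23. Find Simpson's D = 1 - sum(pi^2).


Total N = 28 + 20 + 38 + 23 = 109
Per-species terms:
  p = 28/109 = 0.256881; p^2 = 0.256881^2 = 0.065988
  p = 20/109 = 0.183486; p^2 = 0.183486^2 = 0.033667
  p = 38/109 = 0.348624; p^2 = 0.348624^2 = 0.121539
  p = 23/109 = 0.211009; p^2 = 0.211009^2 = 0.044525
sum(p^2) = 0.065988 + 0.033667 + 0.121539 + 0.044525 = 0.265719
D = 1 - 0.265719 = 0.734281 ≈ 0.7343

0.7343


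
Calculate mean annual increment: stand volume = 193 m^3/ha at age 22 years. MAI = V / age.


MAI = 193 / 22 = 8.7727 ≈ 8.77 m^3/ha/yr

8.77 m^3/ha/yr


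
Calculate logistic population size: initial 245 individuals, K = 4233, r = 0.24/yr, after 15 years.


(K - N0)/N0 = (4233 - 245)/245 = 3988/245 = 16.2776
r*t = 0.24 * 15 = 3.6; exp(-3.6) = 0.0273237
16.2776 * 0.0273237 = 0.444764
1 + 0.444764 = 1.44476
N = 4233 / 1.44476 = 2929.90 ≈ 2930

2930


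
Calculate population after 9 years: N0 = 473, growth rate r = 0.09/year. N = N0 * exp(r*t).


r*t = 0.09 * 9 = 0.81
exp(0.81) = 2.24791
N = 473 * 2.24791 = 1063.26 ≈ 1063

1063


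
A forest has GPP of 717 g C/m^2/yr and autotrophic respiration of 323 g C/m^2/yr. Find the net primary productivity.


NPP = GPP - Ra = 717 - 323 = 394 g C/m^2/yr

394 g C/m^2/yr


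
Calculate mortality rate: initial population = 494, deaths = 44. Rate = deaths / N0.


Mortality rate = 44 / 494 = 0.089069 ≈ 0.0891

0.0891
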